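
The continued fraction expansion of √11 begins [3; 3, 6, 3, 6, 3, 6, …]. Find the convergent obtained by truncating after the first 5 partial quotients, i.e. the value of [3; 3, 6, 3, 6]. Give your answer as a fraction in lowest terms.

1257/379

Start with 6.
3 + 1/(6/1) = 3 + 1/6 = 19/6
6 + 1/(19/6) = 6 + 6/19 = 120/19
3 + 1/(120/19) = 3 + 19/120 = 379/120
3 + 1/(379/120) = 3 + 120/379 = 1257/379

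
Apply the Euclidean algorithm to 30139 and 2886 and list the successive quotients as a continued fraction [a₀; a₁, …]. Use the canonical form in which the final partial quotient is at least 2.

[10; 2, 3, 1, 8, 1, 15, 2]

30139 ÷ 2886 → quotient 10, remainder 1279
2886 ÷ 1279 → quotient 2, remainder 328
1279 ÷ 328 → quotient 3, remainder 295
328 ÷ 295 → quotient 1, remainder 33
295 ÷ 33 → quotient 8, remainder 31
33 ÷ 31 → quotient 1, remainder 2
31 ÷ 2 → quotient 15, remainder 1
2 ÷ 1 → quotient 2, remainder 0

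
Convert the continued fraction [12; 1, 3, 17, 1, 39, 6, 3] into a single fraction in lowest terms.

Use the convergent recurrence hₖ = aₖ·hₖ₋₁ + hₖ₋₂ (and likewise for the denominators kₖ):
a_0 = 12: 12/1
a_1 = 1: 13/1
a_2 = 3: 51/4
a_3 = 17: 880/69
a_4 = 1: 931/73
a_5 = 39: 37189/2916
a_6 = 6: 224065/17569
a_7 = 3: 709384/55623

709384/55623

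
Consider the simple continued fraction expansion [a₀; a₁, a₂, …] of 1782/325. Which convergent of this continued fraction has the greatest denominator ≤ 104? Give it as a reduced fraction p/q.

a_0 = 5: 5/1  (≤ bound)
a_1 = 2: 11/2  (≤ bound)
a_2 = 14: 159/29  (≤ bound)
a_3 = 3: 488/89  (≤ bound)
a_4 = 1: 647/118  (> 104, stop)

488/89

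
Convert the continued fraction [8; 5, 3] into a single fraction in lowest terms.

Compute successive convergents:
a_0 = 8: 8/1
a_1 = 5: 41/5
a_2 = 3: 131/16

131/16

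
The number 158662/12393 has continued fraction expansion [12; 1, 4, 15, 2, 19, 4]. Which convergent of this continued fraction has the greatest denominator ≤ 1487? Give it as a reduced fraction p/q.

a_0 = 12: 12/1  (≤ bound)
a_1 = 1: 13/1  (≤ bound)
a_2 = 4: 64/5  (≤ bound)
a_3 = 15: 973/76  (≤ bound)
a_4 = 2: 2010/157  (≤ bound)
a_5 = 19: 39163/3059  (> 1487, stop)

2010/157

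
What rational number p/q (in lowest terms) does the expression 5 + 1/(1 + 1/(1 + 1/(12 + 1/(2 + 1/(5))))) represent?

Collapse the nested fraction from the inside out:
Start with 5.
2 + 1/(5/1) = 2 + 1/5 = 11/5
12 + 1/(11/5) = 12 + 5/11 = 137/11
1 + 1/(137/11) = 1 + 11/137 = 148/137
1 + 1/(148/137) = 1 + 137/148 = 285/148
5 + 1/(285/148) = 5 + 148/285 = 1573/285

1573/285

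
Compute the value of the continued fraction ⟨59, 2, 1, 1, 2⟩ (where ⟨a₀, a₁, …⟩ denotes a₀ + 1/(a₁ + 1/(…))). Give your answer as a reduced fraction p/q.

772/13

a_0 = 59: 59/1
a_1 = 2: 119/2
a_2 = 1: 178/3
a_3 = 1: 297/5
a_4 = 2: 772/13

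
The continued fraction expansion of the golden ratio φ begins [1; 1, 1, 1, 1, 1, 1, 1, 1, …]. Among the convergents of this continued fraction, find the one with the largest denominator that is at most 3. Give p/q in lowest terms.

5/3

List convergents until the denominator exceeds the bound:
a_0 = 1: 1/1  (≤ bound)
a_1 = 1: 2/1  (≤ bound)
a_2 = 1: 3/2  (≤ bound)
a_3 = 1: 5/3  (≤ bound)
a_4 = 1: 8/5  (> 3, stop)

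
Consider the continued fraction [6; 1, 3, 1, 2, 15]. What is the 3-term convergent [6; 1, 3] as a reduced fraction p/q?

27/4

Collapse the nested fraction from the inside out:
Start with 3.
1 + 1/(3/1) = 1 + 1/3 = 4/3
6 + 1/(4/3) = 6 + 3/4 = 27/4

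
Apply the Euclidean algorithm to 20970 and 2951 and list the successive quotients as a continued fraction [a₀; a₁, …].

Repeatedly divide and take the remainder:
20970 ÷ 2951 → quotient 7, remainder 313
2951 ÷ 313 → quotient 9, remainder 134
313 ÷ 134 → quotient 2, remainder 45
134 ÷ 45 → quotient 2, remainder 44
45 ÷ 44 → quotient 1, remainder 1
44 ÷ 1 → quotient 44, remainder 0

[7; 9, 2, 2, 1, 44]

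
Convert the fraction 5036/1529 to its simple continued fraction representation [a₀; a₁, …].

[3; 3, 2, 2, 7, 12]

⌊5036/1529⌋ = 3, remainder 449
⌊1529/449⌋ = 3, remainder 182
⌊449/182⌋ = 2, remainder 85
⌊182/85⌋ = 2, remainder 12
⌊85/12⌋ = 7, remainder 1
⌊12/1⌋ = 12, remainder 0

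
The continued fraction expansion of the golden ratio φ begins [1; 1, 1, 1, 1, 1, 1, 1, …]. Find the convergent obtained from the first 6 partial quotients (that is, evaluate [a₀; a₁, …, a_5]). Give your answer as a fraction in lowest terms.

13/8

Compute successive convergents:
a_0 = 1: 1/1
a_1 = 1: 2/1
a_2 = 1: 3/2
a_3 = 1: 5/3
a_4 = 1: 8/5
a_5 = 1: 13/8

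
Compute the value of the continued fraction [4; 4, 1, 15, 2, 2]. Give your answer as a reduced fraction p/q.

1702/405

a_0 = 4: 4/1
a_1 = 4: 17/4
a_2 = 1: 21/5
a_3 = 15: 332/79
a_4 = 2: 685/163
a_5 = 2: 1702/405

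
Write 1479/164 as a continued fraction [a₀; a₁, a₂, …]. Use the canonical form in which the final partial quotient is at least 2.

1479 ÷ 164 → quotient 9, remainder 3
164 ÷ 3 → quotient 54, remainder 2
3 ÷ 2 → quotient 1, remainder 1
2 ÷ 1 → quotient 2, remainder 0

[9; 54, 1, 2]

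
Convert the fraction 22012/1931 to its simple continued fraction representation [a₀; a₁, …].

[11; 2, 1, 1, 54, 1, 1, 3]

22012 ÷ 1931 → quotient 11, remainder 771
1931 ÷ 771 → quotient 2, remainder 389
771 ÷ 389 → quotient 1, remainder 382
389 ÷ 382 → quotient 1, remainder 7
382 ÷ 7 → quotient 54, remainder 4
7 ÷ 4 → quotient 1, remainder 3
4 ÷ 3 → quotient 1, remainder 1
3 ÷ 1 → quotient 3, remainder 0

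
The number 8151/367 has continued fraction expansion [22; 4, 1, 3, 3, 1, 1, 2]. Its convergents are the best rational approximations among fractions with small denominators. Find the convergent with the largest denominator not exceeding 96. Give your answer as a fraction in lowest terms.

1799/81

List convergents until the denominator exceeds the bound:
a_0 = 22: 22/1  (≤ bound)
a_1 = 4: 89/4  (≤ bound)
a_2 = 1: 111/5  (≤ bound)
a_3 = 3: 422/19  (≤ bound)
a_4 = 3: 1377/62  (≤ bound)
a_5 = 1: 1799/81  (≤ bound)
a_6 = 1: 3176/143  (> 96, stop)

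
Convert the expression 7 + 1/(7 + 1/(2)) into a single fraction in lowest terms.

107/15

Collapse the nested fraction from the inside out:
Start with 2.
7 + 1/(2/1) = 7 + 1/2 = 15/2
7 + 1/(15/2) = 7 + 2/15 = 107/15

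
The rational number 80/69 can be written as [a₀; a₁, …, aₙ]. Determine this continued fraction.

[1; 6, 3, 1, 2]

80 = 1·69 + 11, so a_0 = 1
69 = 6·11 + 3, so a_1 = 6
11 = 3·3 + 2, so a_2 = 3
3 = 1·2 + 1, so a_3 = 1
2 = 2·1 + 0, so a_4 = 2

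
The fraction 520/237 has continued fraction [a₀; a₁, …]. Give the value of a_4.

1

Apply division with remainder until the remainder is 0:
520 = 2·237 + 46, so a_0 = 2
237 = 5·46 + 7, so a_1 = 5
46 = 6·7 + 4, so a_2 = 6
7 = 1·4 + 3, so a_3 = 1
4 = 1·3 + 1, so a_4 = 1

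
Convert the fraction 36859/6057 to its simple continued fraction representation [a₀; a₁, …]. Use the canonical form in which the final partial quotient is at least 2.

Apply division with remainder until the remainder is 0:
⌊36859/6057⌋ = 6, remainder 517
⌊6057/517⌋ = 11, remainder 370
⌊517/370⌋ = 1, remainder 147
⌊370/147⌋ = 2, remainder 76
⌊147/76⌋ = 1, remainder 71
⌊76/71⌋ = 1, remainder 5
⌊71/5⌋ = 14, remainder 1
⌊5/1⌋ = 5, remainder 0

[6; 11, 1, 2, 1, 1, 14, 5]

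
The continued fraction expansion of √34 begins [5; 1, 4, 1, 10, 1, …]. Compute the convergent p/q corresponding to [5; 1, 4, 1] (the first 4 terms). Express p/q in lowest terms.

Build up convergents one term at a time:
a_0 = 5: 5/1
a_1 = 1: 6/1
a_2 = 4: 29/5
a_3 = 1: 35/6

35/6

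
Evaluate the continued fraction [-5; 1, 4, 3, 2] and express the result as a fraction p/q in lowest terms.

Compute successive convergents:
a_0 = -5: -5/1
a_1 = 1: -4/1
a_2 = 4: -21/5
a_3 = 3: -67/16
a_4 = 2: -155/37

-155/37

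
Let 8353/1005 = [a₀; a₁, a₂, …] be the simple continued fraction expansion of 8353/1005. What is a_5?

1

⌊8353/1005⌋ = 8, remainder 313
⌊1005/313⌋ = 3, remainder 66
⌊313/66⌋ = 4, remainder 49
⌊66/49⌋ = 1, remainder 17
⌊49/17⌋ = 2, remainder 15
⌊17/15⌋ = 1, remainder 2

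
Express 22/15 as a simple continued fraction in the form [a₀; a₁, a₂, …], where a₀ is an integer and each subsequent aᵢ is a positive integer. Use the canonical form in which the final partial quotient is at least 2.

[1; 2, 7]

22 ÷ 15 → quotient 1, remainder 7
15 ÷ 7 → quotient 2, remainder 1
7 ÷ 1 → quotient 7, remainder 0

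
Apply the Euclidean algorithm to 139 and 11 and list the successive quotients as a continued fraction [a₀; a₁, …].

139 ÷ 11 → quotient 12, remainder 7
11 ÷ 7 → quotient 1, remainder 4
7 ÷ 4 → quotient 1, remainder 3
4 ÷ 3 → quotient 1, remainder 1
3 ÷ 1 → quotient 3, remainder 0

[12; 1, 1, 1, 3]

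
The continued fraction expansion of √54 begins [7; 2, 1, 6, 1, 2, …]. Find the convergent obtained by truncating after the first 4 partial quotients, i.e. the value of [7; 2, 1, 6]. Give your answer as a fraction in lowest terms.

Start with 6.
1 + 1/(6/1) = 1 + 1/6 = 7/6
2 + 1/(7/6) = 2 + 6/7 = 20/7
7 + 1/(20/7) = 7 + 7/20 = 147/20

147/20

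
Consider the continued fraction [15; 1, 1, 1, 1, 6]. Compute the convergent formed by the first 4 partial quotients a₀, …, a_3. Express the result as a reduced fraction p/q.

Start with 1.
1 + 1/(1/1) = 1 + 1/1 = 2/1
1 + 1/(2/1) = 1 + 1/2 = 3/2
15 + 1/(3/2) = 15 + 2/3 = 47/3

47/3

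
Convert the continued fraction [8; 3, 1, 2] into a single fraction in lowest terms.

91/11

Use the convergent recurrence hₖ = aₖ·hₖ₋₁ + hₖ₋₂ (and likewise for the denominators kₖ):
a_0 = 8: 8/1
a_1 = 3: 25/3
a_2 = 1: 33/4
a_3 = 2: 91/11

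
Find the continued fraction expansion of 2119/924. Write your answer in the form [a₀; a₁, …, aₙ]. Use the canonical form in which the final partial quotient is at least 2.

Run the Euclidean algorithm, recording each quotient:
2119 ÷ 924 → quotient 2, remainder 271
924 ÷ 271 → quotient 3, remainder 111
271 ÷ 111 → quotient 2, remainder 49
111 ÷ 49 → quotient 2, remainder 13
49 ÷ 13 → quotient 3, remainder 10
13 ÷ 10 → quotient 1, remainder 3
10 ÷ 3 → quotient 3, remainder 1
3 ÷ 1 → quotient 3, remainder 0

[2; 3, 2, 2, 3, 1, 3, 3]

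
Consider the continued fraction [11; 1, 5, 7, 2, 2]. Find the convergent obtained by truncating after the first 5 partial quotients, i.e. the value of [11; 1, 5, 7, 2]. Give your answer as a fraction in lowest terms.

1089/92

Compute successive convergents:
a_0 = 11: 11/1
a_1 = 1: 12/1
a_2 = 5: 71/6
a_3 = 7: 509/43
a_4 = 2: 1089/92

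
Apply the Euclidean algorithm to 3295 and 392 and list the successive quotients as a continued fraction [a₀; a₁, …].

Repeatedly divide and take the remainder:
3295 = 8·392 + 159, so a_0 = 8
392 = 2·159 + 74, so a_1 = 2
159 = 2·74 + 11, so a_2 = 2
74 = 6·11 + 8, so a_3 = 6
11 = 1·8 + 3, so a_4 = 1
8 = 2·3 + 2, so a_5 = 2
3 = 1·2 + 1, so a_6 = 1
2 = 2·1 + 0, so a_7 = 2

[8; 2, 2, 6, 1, 2, 1, 2]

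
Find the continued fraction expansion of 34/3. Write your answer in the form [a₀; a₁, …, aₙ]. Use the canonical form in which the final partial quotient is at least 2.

34 ÷ 3 → quotient 11, remainder 1
3 ÷ 1 → quotient 3, remainder 0

[11; 3]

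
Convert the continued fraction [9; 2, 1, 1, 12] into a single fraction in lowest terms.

592/63

Start with 12.
1 + 1/(12/1) = 1 + 1/12 = 13/12
1 + 1/(13/12) = 1 + 12/13 = 25/13
2 + 1/(25/13) = 2 + 13/25 = 63/25
9 + 1/(63/25) = 9 + 25/63 = 592/63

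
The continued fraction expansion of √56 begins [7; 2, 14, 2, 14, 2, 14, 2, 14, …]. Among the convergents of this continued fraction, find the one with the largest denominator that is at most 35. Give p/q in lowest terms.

217/29

List convergents until the denominator exceeds the bound:
a_0 = 7: 7/1  (≤ bound)
a_1 = 2: 15/2  (≤ bound)
a_2 = 14: 217/29  (≤ bound)
a_3 = 2: 449/60  (> 35, stop)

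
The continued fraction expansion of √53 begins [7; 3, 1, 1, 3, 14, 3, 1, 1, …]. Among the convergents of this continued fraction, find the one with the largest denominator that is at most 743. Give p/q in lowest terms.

List convergents until the denominator exceeds the bound:
a_0 = 7: 7/1  (≤ bound)
a_1 = 3: 22/3  (≤ bound)
a_2 = 1: 29/4  (≤ bound)
a_3 = 1: 51/7  (≤ bound)
a_4 = 3: 182/25  (≤ bound)
a_5 = 14: 2599/357  (≤ bound)
a_6 = 3: 7979/1096  (> 743, stop)

2599/357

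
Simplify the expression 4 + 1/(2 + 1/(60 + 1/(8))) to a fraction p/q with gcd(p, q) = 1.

Collapse the nested fraction from the inside out:
Start with 8.
60 + 1/(8/1) = 60 + 1/8 = 481/8
2 + 1/(481/8) = 2 + 8/481 = 970/481
4 + 1/(970/481) = 4 + 481/970 = 4361/970

4361/970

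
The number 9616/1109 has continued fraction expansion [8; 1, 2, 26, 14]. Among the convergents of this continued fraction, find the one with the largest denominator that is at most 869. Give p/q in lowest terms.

685/79

a_0 = 8: 8/1  (≤ bound)
a_1 = 1: 9/1  (≤ bound)
a_2 = 2: 26/3  (≤ bound)
a_3 = 26: 685/79  (≤ bound)
a_4 = 14: 9616/1109  (> 869, stop)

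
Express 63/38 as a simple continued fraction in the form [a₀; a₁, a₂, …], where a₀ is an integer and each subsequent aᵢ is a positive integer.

63 ÷ 38 → quotient 1, remainder 25
38 ÷ 25 → quotient 1, remainder 13
25 ÷ 13 → quotient 1, remainder 12
13 ÷ 12 → quotient 1, remainder 1
12 ÷ 1 → quotient 12, remainder 0

[1; 1, 1, 1, 12]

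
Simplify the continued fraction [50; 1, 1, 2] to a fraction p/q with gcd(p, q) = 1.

a_0 = 50: 50/1
a_1 = 1: 51/1
a_2 = 1: 101/2
a_3 = 2: 253/5

253/5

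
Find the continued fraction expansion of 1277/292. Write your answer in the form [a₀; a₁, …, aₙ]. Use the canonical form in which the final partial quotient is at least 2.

Apply division with remainder until the remainder is 0:
⌊1277/292⌋ = 4, remainder 109
⌊292/109⌋ = 2, remainder 74
⌊109/74⌋ = 1, remainder 35
⌊74/35⌋ = 2, remainder 4
⌊35/4⌋ = 8, remainder 3
⌊4/3⌋ = 1, remainder 1
⌊3/1⌋ = 3, remainder 0

[4; 2, 1, 2, 8, 1, 3]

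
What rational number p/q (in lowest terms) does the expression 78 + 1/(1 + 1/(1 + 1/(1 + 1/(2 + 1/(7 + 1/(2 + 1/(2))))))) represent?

24453/311

Starting at the tail and folding back:
Start with 2.
2 + 1/(2/1) = 2 + 1/2 = 5/2
7 + 1/(5/2) = 7 + 2/5 = 37/5
2 + 1/(37/5) = 2 + 5/37 = 79/37
1 + 1/(79/37) = 1 + 37/79 = 116/79
1 + 1/(116/79) = 1 + 79/116 = 195/116
1 + 1/(195/116) = 1 + 116/195 = 311/195
78 + 1/(311/195) = 78 + 195/311 = 24453/311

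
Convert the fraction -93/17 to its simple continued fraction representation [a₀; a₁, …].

-93 ÷ 17 → quotient -6, remainder 9
17 ÷ 9 → quotient 1, remainder 8
9 ÷ 8 → quotient 1, remainder 1
8 ÷ 1 → quotient 8, remainder 0

[-6; 1, 1, 8]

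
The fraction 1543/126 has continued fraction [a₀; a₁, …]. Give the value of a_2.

1543 = 12·126 + 31, so a_0 = 12
126 = 4·31 + 2, so a_1 = 4
31 = 15·2 + 1, so a_2 = 15

15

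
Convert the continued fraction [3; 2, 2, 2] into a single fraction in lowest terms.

41/12

Start with 2.
2 + 1/(2/1) = 2 + 1/2 = 5/2
2 + 1/(5/2) = 2 + 2/5 = 12/5
3 + 1/(12/5) = 3 + 5/12 = 41/12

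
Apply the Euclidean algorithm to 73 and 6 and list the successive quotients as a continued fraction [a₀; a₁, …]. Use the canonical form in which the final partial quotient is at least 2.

[12; 6]

73 = 12·6 + 1, so a_0 = 12
6 = 6·1 + 0, so a_1 = 6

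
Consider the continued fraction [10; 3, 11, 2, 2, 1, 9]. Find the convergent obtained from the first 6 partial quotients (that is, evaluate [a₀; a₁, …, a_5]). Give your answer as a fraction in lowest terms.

2550/247

a_0 = 10: 10/1
a_1 = 3: 31/3
a_2 = 11: 351/34
a_3 = 2: 733/71
a_4 = 2: 1817/176
a_5 = 1: 2550/247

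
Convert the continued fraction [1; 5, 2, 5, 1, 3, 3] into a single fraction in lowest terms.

1053/890

Work from the innermost term outward:
Start with 3.
3 + 1/(3/1) = 3 + 1/3 = 10/3
1 + 1/(10/3) = 1 + 3/10 = 13/10
5 + 1/(13/10) = 5 + 10/13 = 75/13
2 + 1/(75/13) = 2 + 13/75 = 163/75
5 + 1/(163/75) = 5 + 75/163 = 890/163
1 + 1/(890/163) = 1 + 163/890 = 1053/890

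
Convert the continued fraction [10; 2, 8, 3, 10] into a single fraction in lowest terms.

Build up convergents one term at a time:
a_0 = 10: 10/1
a_1 = 2: 21/2
a_2 = 8: 178/17
a_3 = 3: 555/53
a_4 = 10: 5728/547

5728/547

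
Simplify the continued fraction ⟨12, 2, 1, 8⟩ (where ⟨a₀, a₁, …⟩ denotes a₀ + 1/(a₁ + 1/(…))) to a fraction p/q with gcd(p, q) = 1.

a_0 = 12: 12/1
a_1 = 2: 25/2
a_2 = 1: 37/3
a_3 = 8: 321/26

321/26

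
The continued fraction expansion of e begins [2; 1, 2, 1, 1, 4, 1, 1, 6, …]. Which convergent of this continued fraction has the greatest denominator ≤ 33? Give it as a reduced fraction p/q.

a_0 = 2: 2/1  (≤ bound)
a_1 = 1: 3/1  (≤ bound)
a_2 = 2: 8/3  (≤ bound)
a_3 = 1: 11/4  (≤ bound)
a_4 = 1: 19/7  (≤ bound)
a_5 = 4: 87/32  (≤ bound)
a_6 = 1: 106/39  (> 33, stop)

87/32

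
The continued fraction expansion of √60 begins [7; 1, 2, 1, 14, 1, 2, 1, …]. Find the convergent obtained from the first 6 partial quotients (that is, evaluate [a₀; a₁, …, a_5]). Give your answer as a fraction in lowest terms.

Work from the innermost term outward:
Start with 1.
14 + 1/(1/1) = 14 + 1/1 = 15/1
1 + 1/(15/1) = 1 + 1/15 = 16/15
2 + 1/(16/15) = 2 + 15/16 = 47/16
1 + 1/(47/16) = 1 + 16/47 = 63/47
7 + 1/(63/47) = 7 + 47/63 = 488/63

488/63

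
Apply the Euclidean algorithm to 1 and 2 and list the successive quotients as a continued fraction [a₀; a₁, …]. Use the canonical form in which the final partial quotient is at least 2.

[0; 2]

⌊1/2⌋ = 0, remainder 1
⌊2/1⌋ = 2, remainder 0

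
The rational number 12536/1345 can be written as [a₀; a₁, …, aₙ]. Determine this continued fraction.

12536 = 9·1345 + 431, so a_0 = 9
1345 = 3·431 + 52, so a_1 = 3
431 = 8·52 + 15, so a_2 = 8
52 = 3·15 + 7, so a_3 = 3
15 = 2·7 + 1, so a_4 = 2
7 = 7·1 + 0, so a_5 = 7

[9; 3, 8, 3, 2, 7]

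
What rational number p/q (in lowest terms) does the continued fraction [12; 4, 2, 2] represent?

Start with 2.
2 + 1/(2/1) = 2 + 1/2 = 5/2
4 + 1/(5/2) = 4 + 2/5 = 22/5
12 + 1/(22/5) = 12 + 5/22 = 269/22

269/22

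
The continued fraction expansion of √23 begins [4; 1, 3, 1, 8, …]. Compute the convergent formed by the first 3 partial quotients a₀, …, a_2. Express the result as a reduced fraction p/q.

19/4

Collapse the nested fraction from the inside out:
Start with 3.
1 + 1/(3/1) = 1 + 1/3 = 4/3
4 + 1/(4/3) = 4 + 3/4 = 19/4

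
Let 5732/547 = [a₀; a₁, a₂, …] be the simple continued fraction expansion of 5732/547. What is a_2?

11

5732 ÷ 547 → quotient 10, remainder 262
547 ÷ 262 → quotient 2, remainder 23
262 ÷ 23 → quotient 11, remainder 9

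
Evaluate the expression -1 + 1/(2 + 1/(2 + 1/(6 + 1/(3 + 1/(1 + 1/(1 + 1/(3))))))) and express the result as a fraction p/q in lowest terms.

-496/835

Work from the innermost term outward:
Start with 3.
1 + 1/(3/1) = 1 + 1/3 = 4/3
1 + 1/(4/3) = 1 + 3/4 = 7/4
3 + 1/(7/4) = 3 + 4/7 = 25/7
6 + 1/(25/7) = 6 + 7/25 = 157/25
2 + 1/(157/25) = 2 + 25/157 = 339/157
2 + 1/(339/157) = 2 + 157/339 = 835/339
-1 + 1/(835/339) = -1 + 339/835 = -496/835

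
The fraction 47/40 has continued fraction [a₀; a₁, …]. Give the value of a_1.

5

47 = 1·40 + 7, so a_0 = 1
40 = 5·7 + 5, so a_1 = 5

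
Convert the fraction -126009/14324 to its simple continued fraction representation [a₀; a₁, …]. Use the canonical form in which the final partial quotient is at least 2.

[-9; 4, 1, 12, 1, 3, 2, 23]

⌊-126009/14324⌋ = -9, remainder 2907
⌊14324/2907⌋ = 4, remainder 2696
⌊2907/2696⌋ = 1, remainder 211
⌊2696/211⌋ = 12, remainder 164
⌊211/164⌋ = 1, remainder 47
⌊164/47⌋ = 3, remainder 23
⌊47/23⌋ = 2, remainder 1
⌊23/1⌋ = 23, remainder 0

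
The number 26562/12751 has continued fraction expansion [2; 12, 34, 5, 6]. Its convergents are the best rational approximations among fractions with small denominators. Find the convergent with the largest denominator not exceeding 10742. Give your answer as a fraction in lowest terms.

4285/2057

List convergents until the denominator exceeds the bound:
a_0 = 2: 2/1  (≤ bound)
a_1 = 12: 25/12  (≤ bound)
a_2 = 34: 852/409  (≤ bound)
a_3 = 5: 4285/2057  (≤ bound)
a_4 = 6: 26562/12751  (> 10742, stop)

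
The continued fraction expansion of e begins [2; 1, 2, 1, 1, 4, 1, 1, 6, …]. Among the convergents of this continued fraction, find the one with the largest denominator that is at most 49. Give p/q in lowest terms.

106/39

a_0 = 2: 2/1  (≤ bound)
a_1 = 1: 3/1  (≤ bound)
a_2 = 2: 8/3  (≤ bound)
a_3 = 1: 11/4  (≤ bound)
a_4 = 1: 19/7  (≤ bound)
a_5 = 4: 87/32  (≤ bound)
a_6 = 1: 106/39  (≤ bound)
a_7 = 1: 193/71  (> 49, stop)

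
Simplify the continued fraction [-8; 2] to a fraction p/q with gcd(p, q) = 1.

Start with 2.
-8 + 1/(2/1) = -8 + 1/2 = -15/2

-15/2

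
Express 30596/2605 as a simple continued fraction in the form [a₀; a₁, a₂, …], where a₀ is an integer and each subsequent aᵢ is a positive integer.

[11; 1, 2, 1, 12, 51]

⌊30596/2605⌋ = 11, remainder 1941
⌊2605/1941⌋ = 1, remainder 664
⌊1941/664⌋ = 2, remainder 613
⌊664/613⌋ = 1, remainder 51
⌊613/51⌋ = 12, remainder 1
⌊51/1⌋ = 51, remainder 0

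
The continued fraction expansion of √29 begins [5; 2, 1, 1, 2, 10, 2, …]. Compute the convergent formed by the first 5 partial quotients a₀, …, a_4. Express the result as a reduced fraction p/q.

70/13

Start with 2.
1 + 1/(2/1) = 1 + 1/2 = 3/2
1 + 1/(3/2) = 1 + 2/3 = 5/3
2 + 1/(5/3) = 2 + 3/5 = 13/5
5 + 1/(13/5) = 5 + 5/13 = 70/13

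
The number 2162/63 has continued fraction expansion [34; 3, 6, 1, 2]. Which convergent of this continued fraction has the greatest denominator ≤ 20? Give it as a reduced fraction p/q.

652/19

a_0 = 34: 34/1  (≤ bound)
a_1 = 3: 103/3  (≤ bound)
a_2 = 6: 652/19  (≤ bound)
a_3 = 1: 755/22  (> 20, stop)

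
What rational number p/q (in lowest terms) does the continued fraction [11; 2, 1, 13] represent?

Build up convergents one term at a time:
a_0 = 11: 11/1
a_1 = 2: 23/2
a_2 = 1: 34/3
a_3 = 13: 465/41

465/41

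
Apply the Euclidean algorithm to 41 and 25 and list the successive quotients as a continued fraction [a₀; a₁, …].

Run the Euclidean algorithm, recording each quotient:
⌊41/25⌋ = 1, remainder 16
⌊25/16⌋ = 1, remainder 9
⌊16/9⌋ = 1, remainder 7
⌊9/7⌋ = 1, remainder 2
⌊7/2⌋ = 3, remainder 1
⌊2/1⌋ = 2, remainder 0

[1; 1, 1, 1, 3, 2]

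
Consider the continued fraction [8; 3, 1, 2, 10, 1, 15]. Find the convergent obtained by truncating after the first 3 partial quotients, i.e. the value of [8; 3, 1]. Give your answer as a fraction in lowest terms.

33/4

Start with 1.
3 + 1/(1/1) = 3 + 1/1 = 4/1
8 + 1/(4/1) = 8 + 1/4 = 33/4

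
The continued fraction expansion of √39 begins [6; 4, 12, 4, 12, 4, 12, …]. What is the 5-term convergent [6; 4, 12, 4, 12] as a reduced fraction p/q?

Use the convergent recurrence hₖ = aₖ·hₖ₋₁ + hₖ₋₂ (and likewise for the denominators kₖ):
a_0 = 6: 6/1
a_1 = 4: 25/4
a_2 = 12: 306/49
a_3 = 4: 1249/200
a_4 = 12: 15294/2449

15294/2449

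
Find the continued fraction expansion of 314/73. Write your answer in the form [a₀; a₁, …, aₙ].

314 = 4·73 + 22, so a_0 = 4
73 = 3·22 + 7, so a_1 = 3
22 = 3·7 + 1, so a_2 = 3
7 = 7·1 + 0, so a_3 = 7

[4; 3, 3, 7]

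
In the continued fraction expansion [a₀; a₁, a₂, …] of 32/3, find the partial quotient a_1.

32 ÷ 3 → quotient 10, remainder 2
3 ÷ 2 → quotient 1, remainder 1

1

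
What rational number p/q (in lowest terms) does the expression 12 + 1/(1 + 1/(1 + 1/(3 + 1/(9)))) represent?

817/65

Collapse the nested fraction from the inside out:
Start with 9.
3 + 1/(9/1) = 3 + 1/9 = 28/9
1 + 1/(28/9) = 1 + 9/28 = 37/28
1 + 1/(37/28) = 1 + 28/37 = 65/37
12 + 1/(65/37) = 12 + 37/65 = 817/65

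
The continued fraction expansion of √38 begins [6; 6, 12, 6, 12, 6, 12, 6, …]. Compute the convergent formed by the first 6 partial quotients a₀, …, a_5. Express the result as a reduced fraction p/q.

Start with 6.
12 + 1/(6/1) = 12 + 1/6 = 73/6
6 + 1/(73/6) = 6 + 6/73 = 444/73
12 + 1/(444/73) = 12 + 73/444 = 5401/444
6 + 1/(5401/444) = 6 + 444/5401 = 32850/5401
6 + 1/(32850/5401) = 6 + 5401/32850 = 202501/32850

202501/32850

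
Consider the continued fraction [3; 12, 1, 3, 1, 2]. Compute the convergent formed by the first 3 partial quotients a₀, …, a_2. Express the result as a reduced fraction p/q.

Start with 1.
12 + 1/(1/1) = 12 + 1/1 = 13/1
3 + 1/(13/1) = 3 + 1/13 = 40/13

40/13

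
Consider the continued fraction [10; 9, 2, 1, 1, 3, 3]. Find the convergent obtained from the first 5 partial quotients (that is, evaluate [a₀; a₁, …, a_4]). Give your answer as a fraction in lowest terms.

Start with 1.
1 + 1/(1/1) = 1 + 1/1 = 2/1
2 + 1/(2/1) = 2 + 1/2 = 5/2
9 + 1/(5/2) = 9 + 2/5 = 47/5
10 + 1/(47/5) = 10 + 5/47 = 475/47

475/47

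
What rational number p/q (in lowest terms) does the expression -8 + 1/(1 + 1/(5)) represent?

-43/6

a_0 = -8: -8/1
a_1 = 1: -7/1
a_2 = 5: -43/6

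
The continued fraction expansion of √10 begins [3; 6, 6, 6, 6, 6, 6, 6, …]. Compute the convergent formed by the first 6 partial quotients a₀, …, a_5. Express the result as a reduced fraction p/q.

27379/8658

a_0 = 3: 3/1
a_1 = 6: 19/6
a_2 = 6: 117/37
a_3 = 6: 721/228
a_4 = 6: 4443/1405
a_5 = 6: 27379/8658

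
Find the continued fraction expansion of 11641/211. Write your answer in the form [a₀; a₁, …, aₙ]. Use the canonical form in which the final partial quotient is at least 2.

[55; 5, 1, 6, 5]

11641 = 55·211 + 36, so a_0 = 55
211 = 5·36 + 31, so a_1 = 5
36 = 1·31 + 5, so a_2 = 1
31 = 6·5 + 1, so a_3 = 6
5 = 5·1 + 0, so a_4 = 5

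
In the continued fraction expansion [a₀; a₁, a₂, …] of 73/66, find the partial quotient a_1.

9

Repeatedly divide and take the remainder:
73 = 1·66 + 7, so a_0 = 1
66 = 9·7 + 3, so a_1 = 9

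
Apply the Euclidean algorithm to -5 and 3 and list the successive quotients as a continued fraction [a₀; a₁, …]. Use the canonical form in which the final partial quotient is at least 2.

[-2; 3]

-5 ÷ 3 → quotient -2, remainder 1
3 ÷ 1 → quotient 3, remainder 0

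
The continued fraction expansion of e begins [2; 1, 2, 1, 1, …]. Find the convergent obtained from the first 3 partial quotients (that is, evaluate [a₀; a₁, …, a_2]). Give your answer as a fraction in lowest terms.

Start with 2.
1 + 1/(2/1) = 1 + 1/2 = 3/2
2 + 1/(3/2) = 2 + 2/3 = 8/3

8/3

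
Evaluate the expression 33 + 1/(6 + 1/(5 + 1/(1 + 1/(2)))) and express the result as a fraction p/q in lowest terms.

3482/105

Start with 2.
1 + 1/(2/1) = 1 + 1/2 = 3/2
5 + 1/(3/2) = 5 + 2/3 = 17/3
6 + 1/(17/3) = 6 + 3/17 = 105/17
33 + 1/(105/17) = 33 + 17/105 = 3482/105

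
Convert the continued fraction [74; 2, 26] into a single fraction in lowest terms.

3948/53

Compute successive convergents:
a_0 = 74: 74/1
a_1 = 2: 149/2
a_2 = 26: 3948/53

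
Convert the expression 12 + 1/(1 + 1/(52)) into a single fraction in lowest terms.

688/53

a_0 = 12: 12/1
a_1 = 1: 13/1
a_2 = 52: 688/53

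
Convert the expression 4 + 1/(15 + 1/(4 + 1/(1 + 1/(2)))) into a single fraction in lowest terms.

866/213

Collapse the nested fraction from the inside out:
Start with 2.
1 + 1/(2/1) = 1 + 1/2 = 3/2
4 + 1/(3/2) = 4 + 2/3 = 14/3
15 + 1/(14/3) = 15 + 3/14 = 213/14
4 + 1/(213/14) = 4 + 14/213 = 866/213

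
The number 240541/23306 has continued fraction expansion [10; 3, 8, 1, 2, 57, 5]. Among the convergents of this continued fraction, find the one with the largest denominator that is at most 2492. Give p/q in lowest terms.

List convergents until the denominator exceeds the bound:
a_0 = 10: 10/1  (≤ bound)
a_1 = 3: 31/3  (≤ bound)
a_2 = 8: 258/25  (≤ bound)
a_3 = 1: 289/28  (≤ bound)
a_4 = 2: 836/81  (≤ bound)
a_5 = 57: 47941/4645  (> 2492, stop)

836/81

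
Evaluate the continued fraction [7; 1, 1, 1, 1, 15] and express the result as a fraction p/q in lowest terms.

a_0 = 7: 7/1
a_1 = 1: 8/1
a_2 = 1: 15/2
a_3 = 1: 23/3
a_4 = 1: 38/5
a_5 = 15: 593/78

593/78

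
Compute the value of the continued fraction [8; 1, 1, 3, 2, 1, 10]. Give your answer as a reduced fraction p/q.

Start with 10.
1 + 1/(10/1) = 1 + 1/10 = 11/10
2 + 1/(11/10) = 2 + 10/11 = 32/11
3 + 1/(32/11) = 3 + 11/32 = 107/32
1 + 1/(107/32) = 1 + 32/107 = 139/107
1 + 1/(139/107) = 1 + 107/139 = 246/139
8 + 1/(246/139) = 8 + 139/246 = 2107/246

2107/246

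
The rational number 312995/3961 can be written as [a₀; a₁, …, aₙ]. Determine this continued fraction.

312995 = 79·3961 + 76, so a_0 = 79
3961 = 52·76 + 9, so a_1 = 52
76 = 8·9 + 4, so a_2 = 8
9 = 2·4 + 1, so a_3 = 2
4 = 4·1 + 0, so a_4 = 4

[79; 52, 8, 2, 4]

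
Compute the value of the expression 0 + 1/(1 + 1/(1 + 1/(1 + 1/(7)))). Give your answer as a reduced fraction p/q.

Starting at the tail and folding back:
Start with 7.
1 + 1/(7/1) = 1 + 1/7 = 8/7
1 + 1/(8/7) = 1 + 7/8 = 15/8
1 + 1/(15/8) = 1 + 8/15 = 23/15
0 + 1/(23/15) = 0 + 15/23 = 15/23

15/23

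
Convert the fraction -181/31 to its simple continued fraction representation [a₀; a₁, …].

[-6; 6, 5]

-181 = -6·31 + 5, so a_0 = -6
31 = 6·5 + 1, so a_1 = 6
5 = 5·1 + 0, so a_2 = 5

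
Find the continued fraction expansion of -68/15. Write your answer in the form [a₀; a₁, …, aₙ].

-68 = -5·15 + 7, so a_0 = -5
15 = 2·7 + 1, so a_1 = 2
7 = 7·1 + 0, so a_2 = 7

[-5; 2, 7]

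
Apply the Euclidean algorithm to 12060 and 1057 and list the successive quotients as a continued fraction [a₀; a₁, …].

Run the Euclidean algorithm, recording each quotient:
⌊12060/1057⌋ = 11, remainder 433
⌊1057/433⌋ = 2, remainder 191
⌊433/191⌋ = 2, remainder 51
⌊191/51⌋ = 3, remainder 38
⌊51/38⌋ = 1, remainder 13
⌊38/13⌋ = 2, remainder 12
⌊13/12⌋ = 1, remainder 1
⌊12/1⌋ = 12, remainder 0

[11; 2, 2, 3, 1, 2, 1, 12]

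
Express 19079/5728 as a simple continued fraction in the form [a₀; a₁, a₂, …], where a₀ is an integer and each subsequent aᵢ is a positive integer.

Apply division with remainder until the remainder is 0:
19079 = 3·5728 + 1895, so a_0 = 3
5728 = 3·1895 + 43, so a_1 = 3
1895 = 44·43 + 3, so a_2 = 44
43 = 14·3 + 1, so a_3 = 14
3 = 3·1 + 0, so a_4 = 3

[3; 3, 44, 14, 3]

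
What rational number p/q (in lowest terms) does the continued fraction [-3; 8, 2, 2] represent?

-121/42

Start with 2.
2 + 1/(2/1) = 2 + 1/2 = 5/2
8 + 1/(5/2) = 8 + 2/5 = 42/5
-3 + 1/(42/5) = -3 + 5/42 = -121/42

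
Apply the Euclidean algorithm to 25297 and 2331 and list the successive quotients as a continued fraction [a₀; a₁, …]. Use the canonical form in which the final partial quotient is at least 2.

Run the Euclidean algorithm, recording each quotient:
25297 ÷ 2331 → quotient 10, remainder 1987
2331 ÷ 1987 → quotient 1, remainder 344
1987 ÷ 344 → quotient 5, remainder 267
344 ÷ 267 → quotient 1, remainder 77
267 ÷ 77 → quotient 3, remainder 36
77 ÷ 36 → quotient 2, remainder 5
36 ÷ 5 → quotient 7, remainder 1
5 ÷ 1 → quotient 5, remainder 0

[10; 1, 5, 1, 3, 2, 7, 5]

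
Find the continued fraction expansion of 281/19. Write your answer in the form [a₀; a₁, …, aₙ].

⌊281/19⌋ = 14, remainder 15
⌊19/15⌋ = 1, remainder 4
⌊15/4⌋ = 3, remainder 3
⌊4/3⌋ = 1, remainder 1
⌊3/1⌋ = 3, remainder 0

[14; 1, 3, 1, 3]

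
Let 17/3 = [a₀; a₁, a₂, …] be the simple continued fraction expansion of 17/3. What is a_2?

Run the Euclidean algorithm, recording each quotient:
17 ÷ 3 → quotient 5, remainder 2
3 ÷ 2 → quotient 1, remainder 1
2 ÷ 1 → quotient 2, remainder 0

2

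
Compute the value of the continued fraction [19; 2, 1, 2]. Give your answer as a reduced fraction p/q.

155/8

a_0 = 19: 19/1
a_1 = 2: 39/2
a_2 = 1: 58/3
a_3 = 2: 155/8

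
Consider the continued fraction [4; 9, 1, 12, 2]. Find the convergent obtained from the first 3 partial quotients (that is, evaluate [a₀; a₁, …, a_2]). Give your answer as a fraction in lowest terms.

41/10

a_0 = 4: 4/1
a_1 = 9: 37/9
a_2 = 1: 41/10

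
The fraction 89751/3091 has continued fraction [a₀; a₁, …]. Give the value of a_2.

Run the Euclidean algorithm, recording each quotient:
89751 = 29·3091 + 112, so a_0 = 29
3091 = 27·112 + 67, so a_1 = 27
112 = 1·67 + 45, so a_2 = 1

1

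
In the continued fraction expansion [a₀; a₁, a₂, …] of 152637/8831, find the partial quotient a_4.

Repeatedly divide and take the remainder:
⌊152637/8831⌋ = 17, remainder 2510
⌊8831/2510⌋ = 3, remainder 1301
⌊2510/1301⌋ = 1, remainder 1209
⌊1301/1209⌋ = 1, remainder 92
⌊1209/92⌋ = 13, remainder 13

13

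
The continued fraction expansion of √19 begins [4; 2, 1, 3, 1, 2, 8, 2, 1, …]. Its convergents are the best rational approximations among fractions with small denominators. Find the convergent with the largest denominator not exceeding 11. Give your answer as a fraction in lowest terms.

48/11

a_0 = 4: 4/1  (≤ bound)
a_1 = 2: 9/2  (≤ bound)
a_2 = 1: 13/3  (≤ bound)
a_3 = 3: 48/11  (≤ bound)
a_4 = 1: 61/14  (> 11, stop)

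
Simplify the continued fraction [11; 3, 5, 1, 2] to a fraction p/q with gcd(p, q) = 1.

a_0 = 11: 11/1
a_1 = 3: 34/3
a_2 = 5: 181/16
a_3 = 1: 215/19
a_4 = 2: 611/54

611/54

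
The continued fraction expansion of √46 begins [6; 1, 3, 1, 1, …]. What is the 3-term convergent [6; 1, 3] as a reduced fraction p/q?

27/4

Starting at the tail and folding back:
Start with 3.
1 + 1/(3/1) = 1 + 1/3 = 4/3
6 + 1/(4/3) = 6 + 3/4 = 27/4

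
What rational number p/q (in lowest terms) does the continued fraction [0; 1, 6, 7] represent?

43/50

Starting at the tail and folding back:
Start with 7.
6 + 1/(7/1) = 6 + 1/7 = 43/7
1 + 1/(43/7) = 1 + 7/43 = 50/43
0 + 1/(50/43) = 0 + 43/50 = 43/50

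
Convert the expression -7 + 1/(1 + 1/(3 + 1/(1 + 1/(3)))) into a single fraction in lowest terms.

-118/19

Start with 3.
1 + 1/(3/1) = 1 + 1/3 = 4/3
3 + 1/(4/3) = 3 + 3/4 = 15/4
1 + 1/(15/4) = 1 + 4/15 = 19/15
-7 + 1/(19/15) = -7 + 15/19 = -118/19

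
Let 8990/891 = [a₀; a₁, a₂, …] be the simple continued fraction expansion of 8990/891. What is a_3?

Run the Euclidean algorithm, recording each quotient:
8990 ÷ 891 → quotient 10, remainder 80
891 ÷ 80 → quotient 11, remainder 11
80 ÷ 11 → quotient 7, remainder 3
11 ÷ 3 → quotient 3, remainder 2

3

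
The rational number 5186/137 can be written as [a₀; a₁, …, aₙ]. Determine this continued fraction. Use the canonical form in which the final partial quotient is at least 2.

[37; 1, 5, 1, 5, 1, 2]

Repeatedly divide and take the remainder:
5186 = 37·137 + 117, so a_0 = 37
137 = 1·117 + 20, so a_1 = 1
117 = 5·20 + 17, so a_2 = 5
20 = 1·17 + 3, so a_3 = 1
17 = 5·3 + 2, so a_4 = 5
3 = 1·2 + 1, so a_5 = 1
2 = 2·1 + 0, so a_6 = 2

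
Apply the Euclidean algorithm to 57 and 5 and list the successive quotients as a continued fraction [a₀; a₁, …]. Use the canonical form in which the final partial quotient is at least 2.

57 ÷ 5 → quotient 11, remainder 2
5 ÷ 2 → quotient 2, remainder 1
2 ÷ 1 → quotient 2, remainder 0

[11; 2, 2]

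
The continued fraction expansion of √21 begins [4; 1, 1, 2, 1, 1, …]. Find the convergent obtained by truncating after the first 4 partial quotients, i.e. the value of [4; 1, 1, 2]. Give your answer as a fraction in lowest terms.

a_0 = 4: 4/1
a_1 = 1: 5/1
a_2 = 1: 9/2
a_3 = 2: 23/5

23/5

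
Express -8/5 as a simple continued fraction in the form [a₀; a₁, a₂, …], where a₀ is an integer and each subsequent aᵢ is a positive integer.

[-2; 2, 2]

Repeatedly divide and take the remainder:
⌊-8/5⌋ = -2, remainder 2
⌊5/2⌋ = 2, remainder 1
⌊2/1⌋ = 2, remainder 0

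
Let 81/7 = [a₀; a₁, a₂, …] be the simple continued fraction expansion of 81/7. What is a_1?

81 = 11·7 + 4, so a_0 = 11
7 = 1·4 + 3, so a_1 = 1

1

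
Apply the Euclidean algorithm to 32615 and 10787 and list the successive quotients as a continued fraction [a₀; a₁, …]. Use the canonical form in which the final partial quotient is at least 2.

Apply division with remainder until the remainder is 0:
32615 ÷ 10787 → quotient 3, remainder 254
10787 ÷ 254 → quotient 42, remainder 119
254 ÷ 119 → quotient 2, remainder 16
119 ÷ 16 → quotient 7, remainder 7
16 ÷ 7 → quotient 2, remainder 2
7 ÷ 2 → quotient 3, remainder 1
2 ÷ 1 → quotient 2, remainder 0

[3; 42, 2, 7, 2, 3, 2]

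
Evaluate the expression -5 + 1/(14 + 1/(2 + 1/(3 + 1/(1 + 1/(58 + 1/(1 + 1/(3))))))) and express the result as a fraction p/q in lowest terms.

Start with 3.
1 + 1/(3/1) = 1 + 1/3 = 4/3
58 + 1/(4/3) = 58 + 3/4 = 235/4
1 + 1/(235/4) = 1 + 4/235 = 239/235
3 + 1/(239/235) = 3 + 235/239 = 952/239
2 + 1/(952/239) = 2 + 239/952 = 2143/952
14 + 1/(2143/952) = 14 + 952/2143 = 30954/2143
-5 + 1/(30954/2143) = -5 + 2143/30954 = -152627/30954

-152627/30954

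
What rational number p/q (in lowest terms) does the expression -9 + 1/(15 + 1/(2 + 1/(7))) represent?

-2073/232

Use the convergent recurrence hₖ = aₖ·hₖ₋₁ + hₖ₋₂ (and likewise for the denominators kₖ):
a_0 = -9: -9/1
a_1 = 15: -134/15
a_2 = 2: -277/31
a_3 = 7: -2073/232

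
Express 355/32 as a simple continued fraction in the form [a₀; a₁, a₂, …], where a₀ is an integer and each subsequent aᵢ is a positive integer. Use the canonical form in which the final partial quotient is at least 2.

[11; 10, 1, 2]

Run the Euclidean algorithm, recording each quotient:
355 ÷ 32 → quotient 11, remainder 3
32 ÷ 3 → quotient 10, remainder 2
3 ÷ 2 → quotient 1, remainder 1
2 ÷ 1 → quotient 2, remainder 0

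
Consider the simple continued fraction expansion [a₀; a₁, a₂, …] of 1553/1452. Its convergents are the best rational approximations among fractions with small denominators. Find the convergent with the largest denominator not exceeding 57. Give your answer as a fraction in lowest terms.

List convergents until the denominator exceeds the bound:
a_0 = 1: 1/1  (≤ bound)
a_1 = 14: 15/14  (≤ bound)
a_2 = 2: 31/29  (≤ bound)
a_3 = 1: 46/43  (≤ bound)
a_4 = 1: 77/72  (> 57, stop)

46/43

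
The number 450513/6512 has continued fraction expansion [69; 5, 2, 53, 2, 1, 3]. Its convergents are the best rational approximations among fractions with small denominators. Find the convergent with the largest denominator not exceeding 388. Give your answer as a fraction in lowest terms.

761/11

List convergents until the denominator exceeds the bound:
a_0 = 69: 69/1  (≤ bound)
a_1 = 5: 346/5  (≤ bound)
a_2 = 2: 761/11  (≤ bound)
a_3 = 53: 40679/588  (> 388, stop)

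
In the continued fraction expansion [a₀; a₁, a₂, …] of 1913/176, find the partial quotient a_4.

1913 ÷ 176 → quotient 10, remainder 153
176 ÷ 153 → quotient 1, remainder 23
153 ÷ 23 → quotient 6, remainder 15
23 ÷ 15 → quotient 1, remainder 8
15 ÷ 8 → quotient 1, remainder 7

1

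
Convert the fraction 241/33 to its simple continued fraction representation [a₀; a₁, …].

241 ÷ 33 → quotient 7, remainder 10
33 ÷ 10 → quotient 3, remainder 3
10 ÷ 3 → quotient 3, remainder 1
3 ÷ 1 → quotient 3, remainder 0

[7; 3, 3, 3]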